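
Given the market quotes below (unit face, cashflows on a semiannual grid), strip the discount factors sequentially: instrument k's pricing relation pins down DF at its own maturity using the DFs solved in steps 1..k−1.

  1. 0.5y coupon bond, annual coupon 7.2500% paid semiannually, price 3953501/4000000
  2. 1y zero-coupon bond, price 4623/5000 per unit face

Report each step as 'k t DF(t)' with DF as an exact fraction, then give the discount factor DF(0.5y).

step 1 [0.5y] bond c/2=29/800: DF=(3953501/4000000 − 29/800·(0))/(1+29/800) = 4769/5000 ≈ 0.953800
step 2 [1y] zero: DF = P = 4623/5000 ≈ 0.924600

1 1/2 4769/5000
2 1 4623/5000
DF(0.5y) = 4769/5000 ≈ 0.953800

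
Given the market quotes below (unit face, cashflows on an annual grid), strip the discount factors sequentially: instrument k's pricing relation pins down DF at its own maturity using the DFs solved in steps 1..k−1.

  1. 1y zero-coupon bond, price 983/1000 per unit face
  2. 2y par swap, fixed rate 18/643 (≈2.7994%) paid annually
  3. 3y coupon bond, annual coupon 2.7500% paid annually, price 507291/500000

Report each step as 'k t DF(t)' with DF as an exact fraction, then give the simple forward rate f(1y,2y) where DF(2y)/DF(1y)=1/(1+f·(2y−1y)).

1 1 983/1000
2 2 473/500
3 3 4679/5000
f(1y,2y) = ((983/1000)/(473/500) − 1)/(1) = 37/946 ≈ 3.9112%

step 1 [1y] zero: DF = P = 983/1000 ≈ 0.983000
step 2 [2y] swap r/1=18/643: DF=(1 − 18/643·(0.983000))/(1+18/643) = 473/500 ≈ 0.946000
step 3 [3y] bond c/1=11/400: DF=(507291/500000 − 11/400·(0.983000+0.946000))/(1+11/400) = 4679/5000 ≈ 0.935800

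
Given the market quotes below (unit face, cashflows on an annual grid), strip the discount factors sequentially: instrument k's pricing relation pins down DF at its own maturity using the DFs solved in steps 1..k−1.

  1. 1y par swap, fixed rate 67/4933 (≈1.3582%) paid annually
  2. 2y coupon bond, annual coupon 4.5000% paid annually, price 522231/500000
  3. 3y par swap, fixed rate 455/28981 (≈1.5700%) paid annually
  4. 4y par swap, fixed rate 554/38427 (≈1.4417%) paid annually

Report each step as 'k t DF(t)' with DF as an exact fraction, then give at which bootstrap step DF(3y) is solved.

1 1 4933/5000
2 2 957/1000
3 3 1909/2000
4 4 4723/5000
DF(3y) is solved at step 3

step 1 [1y] swap r/1=67/4933: DF=(1 − 67/4933·(0))/(1+67/4933) = 4933/5000 ≈ 0.986600
step 2 [2y] bond c/1=9/200: DF=(522231/500000 − 9/200·(0.986600))/(1+9/200) = 957/1000 ≈ 0.957000
step 3 [3y] swap r/1=455/28981: DF=(1 − 455/28981·(0.986600+0.957000))/(1+455/28981) = 1909/2000 ≈ 0.954500
step 4 [4y] swap r/1=554/38427: DF=(1 − 554/38427·(0.986600+0.957000+0.954500))/(1+554/38427) = 4723/5000 ≈ 0.944600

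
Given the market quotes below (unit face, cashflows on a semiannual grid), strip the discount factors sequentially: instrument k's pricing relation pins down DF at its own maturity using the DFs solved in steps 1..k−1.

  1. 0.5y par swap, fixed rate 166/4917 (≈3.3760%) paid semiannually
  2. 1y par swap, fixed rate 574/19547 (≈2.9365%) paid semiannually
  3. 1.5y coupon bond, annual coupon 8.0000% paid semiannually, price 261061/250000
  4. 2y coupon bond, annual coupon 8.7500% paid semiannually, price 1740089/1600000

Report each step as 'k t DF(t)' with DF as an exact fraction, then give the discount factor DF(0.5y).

1 1/2 4917/5000
2 1 9713/10000
3 3/2 9289/10000
4 2 9211/10000
DF(0.5y) = 4917/5000 ≈ 0.983400

step 1 [0.5y] swap r/2=83/4917: DF=(1 − 83/4917·(0))/(1+83/4917) = 4917/5000 ≈ 0.983400
step 2 [1y] swap r/2=287/19547: DF=(1 − 287/19547·(0.983400))/(1+287/19547) = 9713/10000 ≈ 0.971300
step 3 [1.5y] bond c/2=1/25: DF=(261061/250000 − 1/25·(0.983400+0.971300))/(1+1/25) = 9289/10000 ≈ 0.928900
step 4 [2y] bond c/2=7/160: DF=(1740089/1600000 − 7/160·(0.983400+0.971300+0.928900))/(1+7/160) = 9211/10000 ≈ 0.921100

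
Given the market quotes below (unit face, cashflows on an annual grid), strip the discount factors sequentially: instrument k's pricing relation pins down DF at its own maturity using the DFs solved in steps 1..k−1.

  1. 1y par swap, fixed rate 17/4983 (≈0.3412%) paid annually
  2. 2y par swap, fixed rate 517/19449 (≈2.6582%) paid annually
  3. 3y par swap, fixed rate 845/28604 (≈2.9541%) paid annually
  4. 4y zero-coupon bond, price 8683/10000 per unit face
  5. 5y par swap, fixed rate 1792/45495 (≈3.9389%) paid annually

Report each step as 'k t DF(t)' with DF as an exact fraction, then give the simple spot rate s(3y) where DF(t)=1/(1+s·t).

step 1 [1y] swap r/1=17/4983: DF=(1 − 17/4983·(0))/(1+17/4983) = 4983/5000 ≈ 0.996600
step 2 [2y] swap r/1=517/19449: DF=(1 − 517/19449·(0.996600))/(1+517/19449) = 9483/10000 ≈ 0.948300
step 3 [3y] swap r/1=845/28604: DF=(1 − 845/28604·(0.996600+0.948300))/(1+845/28604) = 1831/2000 ≈ 0.915500
step 4 [4y] zero: DF = P = 8683/10000 ≈ 0.868300
step 5 [5y] swap r/1=1792/45495: DF=(1 − 1792/45495·(0.996600+0.948300+0.915500+0.868300))/(1+1792/45495) = 513/625 ≈ 0.820800

1 1 4983/5000
2 2 9483/10000
3 3 1831/2000
4 4 8683/10000
5 5 513/625
s(3y) = (1/(1831/2000) − 1)/(3) = 169/5493 ≈ 3.0766%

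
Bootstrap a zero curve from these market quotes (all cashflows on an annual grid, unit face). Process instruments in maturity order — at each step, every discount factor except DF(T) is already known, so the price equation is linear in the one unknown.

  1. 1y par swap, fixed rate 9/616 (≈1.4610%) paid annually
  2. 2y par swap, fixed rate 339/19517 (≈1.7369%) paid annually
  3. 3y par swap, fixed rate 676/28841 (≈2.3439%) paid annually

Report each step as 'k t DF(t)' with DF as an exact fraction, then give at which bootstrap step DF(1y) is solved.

1 1 616/625
2 2 9661/10000
3 3 2331/2500
DF(1y) is solved at step 1

step 1 [1y] swap r/1=9/616: DF=(1 − 9/616·(0))/(1+9/616) = 616/625 ≈ 0.985600
step 2 [2y] swap r/1=339/19517: DF=(1 − 339/19517·(0.985600))/(1+339/19517) = 9661/10000 ≈ 0.966100
step 3 [3y] swap r/1=676/28841: DF=(1 − 676/28841·(0.985600+0.966100))/(1+676/28841) = 2331/2500 ≈ 0.932400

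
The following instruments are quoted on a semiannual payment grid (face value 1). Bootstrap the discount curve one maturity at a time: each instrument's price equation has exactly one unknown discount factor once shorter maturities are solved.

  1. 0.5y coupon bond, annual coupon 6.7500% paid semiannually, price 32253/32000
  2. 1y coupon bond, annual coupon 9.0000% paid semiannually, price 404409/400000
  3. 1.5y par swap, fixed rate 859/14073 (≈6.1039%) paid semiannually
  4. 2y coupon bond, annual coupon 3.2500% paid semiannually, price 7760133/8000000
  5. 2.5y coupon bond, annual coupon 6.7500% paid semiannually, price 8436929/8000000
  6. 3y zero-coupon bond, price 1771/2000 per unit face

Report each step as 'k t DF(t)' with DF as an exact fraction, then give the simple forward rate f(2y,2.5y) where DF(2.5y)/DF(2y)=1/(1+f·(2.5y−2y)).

1 1/2 39/40
2 1 1851/2000
3 3/2 9141/10000
4 2 1819/2000
5 5/2 4493/5000
6 3 1771/2000
f(2y,2.5y) = ((1819/2000)/(4493/5000) − 1)/(1/2) = 109/4493 ≈ 2.4260%

step 1 [0.5y] bond c/2=27/800: DF=(32253/32000 − 27/800·(0))/(1+27/800) = 39/40 ≈ 0.975000
step 2 [1y] bond c/2=9/200: DF=(404409/400000 − 9/200·(0.975000))/(1+9/200) = 1851/2000 ≈ 0.925500
step 3 [1.5y] swap r/2=859/28146: DF=(1 − 859/28146·(0.975000+0.925500))/(1+859/28146) = 9141/10000 ≈ 0.914100
step 4 [2y] bond c/2=13/800: DF=(7760133/8000000 − 13/800·(0.975000+0.925500+0.914100))/(1+13/800) = 1819/2000 ≈ 0.909500
step 5 [2.5y] bond c/2=27/800: DF=(8436929/8000000 − 27/800·(0.975000+0.925500+0.914100+0.909500))/(1+27/800) = 4493/5000 ≈ 0.898600
step 6 [3y] zero: DF = P = 1771/2000 ≈ 0.885500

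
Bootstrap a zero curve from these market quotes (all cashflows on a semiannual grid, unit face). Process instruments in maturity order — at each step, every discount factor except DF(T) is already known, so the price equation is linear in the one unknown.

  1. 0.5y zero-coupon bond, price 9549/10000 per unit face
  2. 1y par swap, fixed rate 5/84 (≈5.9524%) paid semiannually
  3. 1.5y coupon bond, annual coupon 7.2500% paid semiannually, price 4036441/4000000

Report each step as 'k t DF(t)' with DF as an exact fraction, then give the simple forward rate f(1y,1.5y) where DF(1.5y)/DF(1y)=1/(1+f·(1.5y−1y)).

1 1/2 9549/10000
2 1 1887/2000
3 3/2 4537/5000
f(1y,1.5y) = ((1887/2000)/(4537/5000) − 1)/(1/2) = 361/4537 ≈ 7.9568%

step 1 [0.5y] zero: DF = P = 9549/10000 ≈ 0.954900
step 2 [1y] swap r/2=5/168: DF=(1 − 5/168·(0.954900))/(1+5/168) = 1887/2000 ≈ 0.943500
step 3 [1.5y] bond c/2=29/800: DF=(4036441/4000000 − 29/800·(0.954900+0.943500))/(1+29/800) = 4537/5000 ≈ 0.907400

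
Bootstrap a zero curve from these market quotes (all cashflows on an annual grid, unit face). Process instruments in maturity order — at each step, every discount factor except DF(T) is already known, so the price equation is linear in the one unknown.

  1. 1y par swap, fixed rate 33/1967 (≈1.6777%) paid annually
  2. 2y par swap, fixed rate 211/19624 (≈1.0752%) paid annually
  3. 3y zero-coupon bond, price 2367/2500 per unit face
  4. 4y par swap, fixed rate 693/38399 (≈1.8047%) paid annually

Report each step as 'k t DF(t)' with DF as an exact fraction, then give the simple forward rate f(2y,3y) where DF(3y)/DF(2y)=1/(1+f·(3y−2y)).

step 1 [1y] swap r/1=33/1967: DF=(1 − 33/1967·(0))/(1+33/1967) = 1967/2000 ≈ 0.983500
step 2 [2y] swap r/1=211/19624: DF=(1 − 211/19624·(0.983500))/(1+211/19624) = 9789/10000 ≈ 0.978900
step 3 [3y] zero: DF = P = 2367/2500 ≈ 0.946800
step 4 [4y] swap r/1=693/38399: DF=(1 − 693/38399·(0.983500+0.978900+0.946800))/(1+693/38399) = 9307/10000 ≈ 0.930700

1 1 1967/2000
2 2 9789/10000
3 3 2367/2500
4 4 9307/10000
f(2y,3y) = ((9789/10000)/(2367/2500) − 1)/(1) = 107/3156 ≈ 3.3904%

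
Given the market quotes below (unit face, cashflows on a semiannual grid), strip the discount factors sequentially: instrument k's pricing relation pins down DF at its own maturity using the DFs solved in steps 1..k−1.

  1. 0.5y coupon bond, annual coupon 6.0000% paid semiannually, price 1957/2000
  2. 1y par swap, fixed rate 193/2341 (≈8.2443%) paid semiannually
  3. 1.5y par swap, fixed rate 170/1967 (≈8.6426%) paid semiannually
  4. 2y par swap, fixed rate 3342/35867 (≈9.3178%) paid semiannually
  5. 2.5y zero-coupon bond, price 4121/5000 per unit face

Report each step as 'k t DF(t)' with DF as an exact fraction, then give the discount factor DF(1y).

step 1 [0.5y] bond c/2=3/100: DF=(1957/2000 − 3/100·(0))/(1+3/100) = 19/20 ≈ 0.950000
step 2 [1y] swap r/2=193/4682: DF=(1 − 193/4682·(0.950000))/(1+193/4682) = 2307/2500 ≈ 0.922800
step 3 [1.5y] swap r/2=85/1967: DF=(1 − 85/1967·(0.950000+0.922800))/(1+85/1967) = 881/1000 ≈ 0.881000
step 4 [2y] swap r/2=1671/35867: DF=(1 − 1671/35867·(0.950000+0.922800+0.881000))/(1+1671/35867) = 8329/10000 ≈ 0.832900
step 5 [2.5y] zero: DF = P = 4121/5000 ≈ 0.824200

1 1/2 19/20
2 1 2307/2500
3 3/2 881/1000
4 2 8329/10000
5 5/2 4121/5000
DF(1y) = 2307/2500 ≈ 0.922800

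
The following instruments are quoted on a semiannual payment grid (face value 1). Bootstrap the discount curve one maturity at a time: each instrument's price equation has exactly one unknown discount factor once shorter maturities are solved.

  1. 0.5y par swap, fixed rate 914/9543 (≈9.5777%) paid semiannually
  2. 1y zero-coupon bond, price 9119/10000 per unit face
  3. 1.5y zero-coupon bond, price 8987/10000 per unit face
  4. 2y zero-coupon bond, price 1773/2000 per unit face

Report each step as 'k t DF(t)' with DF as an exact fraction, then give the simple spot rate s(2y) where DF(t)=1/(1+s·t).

step 1 [0.5y] swap r/2=457/9543: DF=(1 − 457/9543·(0))/(1+457/9543) = 9543/10000 ≈ 0.954300
step 2 [1y] zero: DF = P = 9119/10000 ≈ 0.911900
step 3 [1.5y] zero: DF = P = 8987/10000 ≈ 0.898700
step 4 [2y] zero: DF = P = 1773/2000 ≈ 0.886500

1 1/2 9543/10000
2 1 9119/10000
3 3/2 8987/10000
4 2 1773/2000
s(2y) = (1/(1773/2000) − 1)/(2) = 227/3546 ≈ 6.4016%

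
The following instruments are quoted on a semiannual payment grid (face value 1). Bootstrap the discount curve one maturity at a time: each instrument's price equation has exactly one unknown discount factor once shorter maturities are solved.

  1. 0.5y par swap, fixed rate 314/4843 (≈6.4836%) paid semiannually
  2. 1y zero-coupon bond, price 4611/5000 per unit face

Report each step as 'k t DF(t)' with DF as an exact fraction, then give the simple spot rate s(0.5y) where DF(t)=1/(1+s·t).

step 1 [0.5y] swap r/2=157/4843: DF=(1 − 157/4843·(0))/(1+157/4843) = 4843/5000 ≈ 0.968600
step 2 [1y] zero: DF = P = 4611/5000 ≈ 0.922200

1 1/2 4843/5000
2 1 4611/5000
s(0.5y) = (1/(4843/5000) − 1)/(1/2) = 314/4843 ≈ 6.4836%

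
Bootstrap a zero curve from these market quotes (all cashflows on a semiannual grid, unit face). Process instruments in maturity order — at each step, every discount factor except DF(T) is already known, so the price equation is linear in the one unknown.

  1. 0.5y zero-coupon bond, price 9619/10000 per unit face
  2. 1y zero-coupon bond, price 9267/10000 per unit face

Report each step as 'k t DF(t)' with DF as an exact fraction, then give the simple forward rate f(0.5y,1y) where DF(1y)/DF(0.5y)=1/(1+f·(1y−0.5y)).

step 1 [0.5y] zero: DF = P = 9619/10000 ≈ 0.961900
step 2 [1y] zero: DF = P = 9267/10000 ≈ 0.926700

1 1/2 9619/10000
2 1 9267/10000
f(0.5y,1y) = ((9619/10000)/(9267/10000) − 1)/(1/2) = 704/9267 ≈ 7.5968%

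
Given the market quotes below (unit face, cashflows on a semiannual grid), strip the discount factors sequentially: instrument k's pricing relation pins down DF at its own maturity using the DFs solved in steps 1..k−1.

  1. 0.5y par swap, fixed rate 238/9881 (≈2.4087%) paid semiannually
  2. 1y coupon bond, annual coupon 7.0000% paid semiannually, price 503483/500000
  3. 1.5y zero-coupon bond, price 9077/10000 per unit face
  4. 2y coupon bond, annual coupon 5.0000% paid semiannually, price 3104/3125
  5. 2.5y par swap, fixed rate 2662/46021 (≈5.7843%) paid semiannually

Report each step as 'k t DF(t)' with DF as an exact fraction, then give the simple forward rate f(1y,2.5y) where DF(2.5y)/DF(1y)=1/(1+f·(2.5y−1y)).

step 1 [0.5y] swap r/2=119/9881: DF=(1 − 119/9881·(0))/(1+119/9881) = 9881/10000 ≈ 0.988100
step 2 [1y] bond c/2=7/200: DF=(503483/500000 − 7/200·(0.988100))/(1+7/200) = 1879/2000 ≈ 0.939500
step 3 [1.5y] zero: DF = P = 9077/10000 ≈ 0.907700
step 4 [2y] bond c/2=1/40: DF=(3104/3125 − 1/40·(0.988100+0.939500+0.907700))/(1+1/40) = 8999/10000 ≈ 0.899900
step 5 [2.5y] swap r/2=1331/46021: DF=(1 − 1331/46021·(0.988100+0.939500+0.907700+0.899900))/(1+1331/46021) = 8669/10000 ≈ 0.866900

1 1/2 9881/10000
2 1 1879/2000
3 3/2 9077/10000
4 2 8999/10000
5 5/2 8669/10000
f(1y,2.5y) = ((1879/2000)/(8669/10000) − 1)/(3/2) = 484/8669 ≈ 5.5831%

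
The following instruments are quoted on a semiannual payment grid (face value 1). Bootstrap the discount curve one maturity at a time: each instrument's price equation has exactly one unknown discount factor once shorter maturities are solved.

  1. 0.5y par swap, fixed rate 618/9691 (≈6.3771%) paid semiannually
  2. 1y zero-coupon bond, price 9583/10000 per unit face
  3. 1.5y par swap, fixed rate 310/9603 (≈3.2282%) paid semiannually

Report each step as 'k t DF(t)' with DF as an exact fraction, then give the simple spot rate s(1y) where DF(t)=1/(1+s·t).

step 1 [0.5y] swap r/2=309/9691: DF=(1 − 309/9691·(0))/(1+309/9691) = 9691/10000 ≈ 0.969100
step 2 [1y] zero: DF = P = 9583/10000 ≈ 0.958300
step 3 [1.5y] swap r/2=155/9603: DF=(1 − 155/9603·(0.969100+0.958300))/(1+155/9603) = 1907/2000 ≈ 0.953500

1 1/2 9691/10000
2 1 9583/10000
3 3/2 1907/2000
s(1y) = (1/(9583/10000) − 1)/(1) = 417/9583 ≈ 4.3515%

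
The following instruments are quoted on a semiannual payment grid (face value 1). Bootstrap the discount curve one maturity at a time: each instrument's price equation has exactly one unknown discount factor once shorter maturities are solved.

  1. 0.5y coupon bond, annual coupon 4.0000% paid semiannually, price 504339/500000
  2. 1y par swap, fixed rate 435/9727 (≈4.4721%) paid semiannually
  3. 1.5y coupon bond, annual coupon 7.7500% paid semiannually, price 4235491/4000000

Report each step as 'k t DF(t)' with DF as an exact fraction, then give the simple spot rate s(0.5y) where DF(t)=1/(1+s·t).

step 1 [0.5y] bond c/2=1/50: DF=(504339/500000 − 1/50·(0))/(1+1/50) = 9889/10000 ≈ 0.988900
step 2 [1y] swap r/2=435/19454: DF=(1 − 435/19454·(0.988900))/(1+435/19454) = 1913/2000 ≈ 0.956500
step 3 [1.5y] bond c/2=31/800: DF=(4235491/4000000 − 31/800·(0.988900+0.956500))/(1+31/800) = 2367/2500 ≈ 0.946800

1 1/2 9889/10000
2 1 1913/2000
3 3/2 2367/2500
s(0.5y) = (1/(9889/10000) − 1)/(1/2) = 222/9889 ≈ 2.2449%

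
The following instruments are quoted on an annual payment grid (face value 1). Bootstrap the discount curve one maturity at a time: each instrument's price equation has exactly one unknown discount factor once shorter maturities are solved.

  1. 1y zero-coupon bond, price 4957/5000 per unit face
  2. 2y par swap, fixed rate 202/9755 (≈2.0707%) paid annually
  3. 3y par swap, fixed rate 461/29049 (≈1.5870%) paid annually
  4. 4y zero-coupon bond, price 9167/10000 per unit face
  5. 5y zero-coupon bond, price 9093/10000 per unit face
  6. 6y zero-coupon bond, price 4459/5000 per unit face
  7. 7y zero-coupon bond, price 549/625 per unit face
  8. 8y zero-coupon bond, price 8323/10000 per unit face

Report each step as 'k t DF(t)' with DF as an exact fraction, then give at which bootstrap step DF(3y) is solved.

step 1 [1y] zero: DF = P = 4957/5000 ≈ 0.991400
step 2 [2y] swap r/1=202/9755: DF=(1 − 202/9755·(0.991400))/(1+202/9755) = 2399/2500 ≈ 0.959600
step 3 [3y] swap r/1=461/29049: DF=(1 − 461/29049·(0.991400+0.959600))/(1+461/29049) = 9539/10000 ≈ 0.953900
step 4 [4y] zero: DF = P = 9167/10000 ≈ 0.916700
step 5 [5y] zero: DF = P = 9093/10000 ≈ 0.909300
step 6 [6y] zero: DF = P = 4459/5000 ≈ 0.891800
step 7 [7y] zero: DF = P = 549/625 ≈ 0.878400
step 8 [8y] zero: DF = P = 8323/10000 ≈ 0.832300

1 1 4957/5000
2 2 2399/2500
3 3 9539/10000
4 4 9167/10000
5 5 9093/10000
6 6 4459/5000
7 7 549/625
8 8 8323/10000
DF(3y) is solved at step 3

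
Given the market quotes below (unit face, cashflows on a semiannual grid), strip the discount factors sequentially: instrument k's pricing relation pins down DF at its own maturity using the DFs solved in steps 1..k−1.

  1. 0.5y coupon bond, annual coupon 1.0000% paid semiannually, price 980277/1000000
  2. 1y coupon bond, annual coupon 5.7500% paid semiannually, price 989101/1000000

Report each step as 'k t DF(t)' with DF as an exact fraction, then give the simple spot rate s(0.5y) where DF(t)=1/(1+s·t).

1 1/2 4877/5000
2 1 4671/5000
s(0.5y) = (1/(4877/5000) − 1)/(1/2) = 246/4877 ≈ 5.0441%

step 1 [0.5y] bond c/2=1/200: DF=(980277/1000000 − 1/200·(0))/(1+1/200) = 4877/5000 ≈ 0.975400
step 2 [1y] bond c/2=23/800: DF=(989101/1000000 − 23/800·(0.975400))/(1+23/800) = 4671/5000 ≈ 0.934200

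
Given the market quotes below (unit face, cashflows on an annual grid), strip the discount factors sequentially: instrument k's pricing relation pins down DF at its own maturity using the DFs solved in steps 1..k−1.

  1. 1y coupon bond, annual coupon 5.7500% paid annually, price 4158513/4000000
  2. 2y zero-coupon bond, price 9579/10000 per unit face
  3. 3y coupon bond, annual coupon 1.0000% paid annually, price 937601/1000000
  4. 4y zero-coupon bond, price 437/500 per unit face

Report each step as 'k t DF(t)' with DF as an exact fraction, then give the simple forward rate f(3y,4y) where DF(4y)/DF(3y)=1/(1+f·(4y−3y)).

step 1 [1y] bond c/1=23/400: DF=(4158513/4000000 − 23/400·(0))/(1+23/400) = 9831/10000 ≈ 0.983100
step 2 [2y] zero: DF = P = 9579/10000 ≈ 0.957900
step 3 [3y] bond c/1=1/100: DF=(937601/1000000 − 1/100·(0.983100+0.957900))/(1+1/100) = 9091/10000 ≈ 0.909100
step 4 [4y] zero: DF = P = 437/500 ≈ 0.874000

1 1 9831/10000
2 2 9579/10000
3 3 9091/10000
4 4 437/500
f(3y,4y) = ((9091/10000)/(437/500) − 1)/(1) = 351/8740 ≈ 4.0160%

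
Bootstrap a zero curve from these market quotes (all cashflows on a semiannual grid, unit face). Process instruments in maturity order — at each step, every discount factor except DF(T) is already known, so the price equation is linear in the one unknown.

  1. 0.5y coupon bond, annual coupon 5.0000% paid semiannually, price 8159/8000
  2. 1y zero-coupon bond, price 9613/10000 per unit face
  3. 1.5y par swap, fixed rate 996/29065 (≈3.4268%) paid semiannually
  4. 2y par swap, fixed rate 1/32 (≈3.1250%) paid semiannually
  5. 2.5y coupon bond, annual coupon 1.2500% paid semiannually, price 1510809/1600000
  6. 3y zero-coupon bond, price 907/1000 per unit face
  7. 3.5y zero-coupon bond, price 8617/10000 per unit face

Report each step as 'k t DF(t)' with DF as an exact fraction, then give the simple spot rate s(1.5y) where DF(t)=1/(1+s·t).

step 1 [0.5y] bond c/2=1/40: DF=(8159/8000 − 1/40·(0))/(1+1/40) = 199/200 ≈ 0.995000
step 2 [1y] zero: DF = P = 9613/10000 ≈ 0.961300
step 3 [1.5y] swap r/2=498/29065: DF=(1 − 498/29065·(0.995000+0.961300))/(1+498/29065) = 4751/5000 ≈ 0.950200
step 4 [2y] swap r/2=1/64: DF=(1 − 1/64·(0.995000+0.961300+0.950200))/(1+1/64) = 9399/10000 ≈ 0.939900
step 5 [2.5y] bond c/2=1/160: DF=(1510809/1600000 − 1/160·(0.995000+0.961300+0.950200+0.939900))/(1+1/160) = 1829/2000 ≈ 0.914500
step 6 [3y] zero: DF = P = 907/1000 ≈ 0.907000
step 7 [3.5y] zero: DF = P = 8617/10000 ≈ 0.861700

1 1/2 199/200
2 1 9613/10000
3 3/2 4751/5000
4 2 9399/10000
5 5/2 1829/2000
6 3 907/1000
7 7/2 8617/10000
s(1.5y) = (1/(4751/5000) − 1)/(3/2) = 166/4751 ≈ 3.4940%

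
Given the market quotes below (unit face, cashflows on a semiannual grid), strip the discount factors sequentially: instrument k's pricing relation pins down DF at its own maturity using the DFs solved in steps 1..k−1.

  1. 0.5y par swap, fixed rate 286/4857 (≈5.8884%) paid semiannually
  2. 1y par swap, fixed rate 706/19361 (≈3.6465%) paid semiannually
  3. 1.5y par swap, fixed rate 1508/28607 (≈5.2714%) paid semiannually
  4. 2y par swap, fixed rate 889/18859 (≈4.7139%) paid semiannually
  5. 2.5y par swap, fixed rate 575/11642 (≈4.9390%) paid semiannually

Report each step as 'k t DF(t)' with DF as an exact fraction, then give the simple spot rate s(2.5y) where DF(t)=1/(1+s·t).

step 1 [0.5y] swap r/2=143/4857: DF=(1 − 143/4857·(0))/(1+143/4857) = 4857/5000 ≈ 0.971400
step 2 [1y] swap r/2=353/19361: DF=(1 − 353/19361·(0.971400))/(1+353/19361) = 9647/10000 ≈ 0.964700
step 3 [1.5y] swap r/2=754/28607: DF=(1 − 754/28607·(0.971400+0.964700))/(1+754/28607) = 4623/5000 ≈ 0.924600
step 4 [2y] swap r/2=889/37718: DF=(1 − 889/37718·(0.971400+0.964700+0.924600))/(1+889/37718) = 9111/10000 ≈ 0.911100
step 5 [2.5y] swap r/2=575/23284: DF=(1 − 575/23284·(0.971400+0.964700+0.924600+0.911100))/(1+575/23284) = 177/200 ≈ 0.885000

1 1/2 4857/5000
2 1 9647/10000
3 3/2 4623/5000
4 2 9111/10000
5 5/2 177/200
s(2.5y) = (1/(177/200) − 1)/(5/2) = 46/885 ≈ 5.1977%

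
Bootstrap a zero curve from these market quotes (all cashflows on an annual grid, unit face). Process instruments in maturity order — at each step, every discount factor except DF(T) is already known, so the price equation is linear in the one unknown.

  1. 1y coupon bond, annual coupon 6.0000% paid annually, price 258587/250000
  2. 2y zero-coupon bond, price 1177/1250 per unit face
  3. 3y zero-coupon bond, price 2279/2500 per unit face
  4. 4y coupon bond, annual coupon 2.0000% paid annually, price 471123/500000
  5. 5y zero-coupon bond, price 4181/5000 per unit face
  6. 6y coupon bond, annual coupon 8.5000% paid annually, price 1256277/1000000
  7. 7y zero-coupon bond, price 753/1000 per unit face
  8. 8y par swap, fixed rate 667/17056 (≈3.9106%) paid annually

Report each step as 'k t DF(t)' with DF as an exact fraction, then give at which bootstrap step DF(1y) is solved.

step 1 [1y] bond c/1=3/50: DF=(258587/250000 − 3/50·(0))/(1+3/50) = 4879/5000 ≈ 0.975800
step 2 [2y] zero: DF = P = 1177/1250 ≈ 0.941600
step 3 [3y] zero: DF = P = 2279/2500 ≈ 0.911600
step 4 [4y] bond c/1=1/50: DF=(471123/500000 − 1/50·(0.975800+0.941600+0.911600))/(1+1/50) = 8683/10000 ≈ 0.868300
step 5 [5y] zero: DF = P = 4181/5000 ≈ 0.836200
step 6 [6y] bond c/1=17/200: DF=(1256277/1000000 − 17/200·(0.975800+0.941600+0.911600+0.868300+0.836200))/(1+17/200) = 8027/10000 ≈ 0.802700
step 7 [7y] zero: DF = P = 753/1000 ≈ 0.753000
step 8 [8y] swap r/1=667/17056: DF=(1 − 667/17056·(0.975800+0.941600+0.911600+0.868300+0.836200+0.802700+0.753000))/(1+667/17056) = 1833/2500 ≈ 0.733200

1 1 4879/5000
2 2 1177/1250
3 3 2279/2500
4 4 8683/10000
5 5 4181/5000
6 6 8027/10000
7 7 753/1000
8 8 1833/2500
DF(1y) is solved at step 1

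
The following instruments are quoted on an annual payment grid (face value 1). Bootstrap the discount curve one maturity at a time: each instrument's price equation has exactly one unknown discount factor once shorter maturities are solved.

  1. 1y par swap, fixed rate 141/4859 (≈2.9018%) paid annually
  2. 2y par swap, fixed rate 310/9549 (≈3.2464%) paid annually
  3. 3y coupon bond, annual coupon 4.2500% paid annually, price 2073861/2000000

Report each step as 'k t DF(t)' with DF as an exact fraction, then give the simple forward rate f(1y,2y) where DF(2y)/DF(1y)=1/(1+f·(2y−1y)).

1 1 4859/5000
2 2 469/500
3 3 573/625
f(1y,2y) = ((4859/5000)/(469/500) − 1)/(1) = 169/4690 ≈ 3.6034%

step 1 [1y] swap r/1=141/4859: DF=(1 − 141/4859·(0))/(1+141/4859) = 4859/5000 ≈ 0.971800
step 2 [2y] swap r/1=310/9549: DF=(1 − 310/9549·(0.971800))/(1+310/9549) = 469/500 ≈ 0.938000
step 3 [3y] bond c/1=17/400: DF=(2073861/2000000 − 17/400·(0.971800+0.938000))/(1+17/400) = 573/625 ≈ 0.916800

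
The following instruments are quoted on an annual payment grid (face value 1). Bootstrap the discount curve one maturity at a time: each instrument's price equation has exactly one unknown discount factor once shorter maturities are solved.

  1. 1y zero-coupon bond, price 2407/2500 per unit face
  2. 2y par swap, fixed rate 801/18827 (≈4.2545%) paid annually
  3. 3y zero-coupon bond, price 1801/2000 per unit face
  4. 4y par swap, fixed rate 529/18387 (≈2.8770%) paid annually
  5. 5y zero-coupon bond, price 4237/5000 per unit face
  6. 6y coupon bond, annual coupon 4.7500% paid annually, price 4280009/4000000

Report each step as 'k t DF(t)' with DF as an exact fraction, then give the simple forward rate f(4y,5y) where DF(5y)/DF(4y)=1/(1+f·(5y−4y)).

step 1 [1y] zero: DF = P = 2407/2500 ≈ 0.962800
step 2 [2y] swap r/1=801/18827: DF=(1 − 801/18827·(0.962800))/(1+801/18827) = 9199/10000 ≈ 0.919900
step 3 [3y] zero: DF = P = 1801/2000 ≈ 0.900500
step 4 [4y] swap r/1=529/18387: DF=(1 − 529/18387·(0.962800+0.919900+0.900500))/(1+529/18387) = 4471/5000 ≈ 0.894200
step 5 [5y] zero: DF = P = 4237/5000 ≈ 0.847400
step 6 [6y] bond c/1=19/400: DF=(4280009/4000000 − 19/400·(0.962800+0.919900+0.900500+0.894200+0.847400))/(1+19/400) = 8163/10000 ≈ 0.816300

1 1 2407/2500
2 2 9199/10000
3 3 1801/2000
4 4 4471/5000
5 5 4237/5000
6 6 8163/10000
f(4y,5y) = ((4471/5000)/(4237/5000) − 1)/(1) = 234/4237 ≈ 5.5228%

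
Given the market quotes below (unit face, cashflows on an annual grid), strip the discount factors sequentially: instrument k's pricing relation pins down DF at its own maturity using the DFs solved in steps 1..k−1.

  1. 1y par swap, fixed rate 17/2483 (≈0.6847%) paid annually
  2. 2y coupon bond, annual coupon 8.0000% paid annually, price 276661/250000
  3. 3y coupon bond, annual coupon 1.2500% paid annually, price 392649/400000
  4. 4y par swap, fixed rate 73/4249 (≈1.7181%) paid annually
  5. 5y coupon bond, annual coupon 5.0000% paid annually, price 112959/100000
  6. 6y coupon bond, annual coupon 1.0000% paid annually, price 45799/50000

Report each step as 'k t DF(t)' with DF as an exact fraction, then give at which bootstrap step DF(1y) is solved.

1 1 2483/2500
2 2 9511/10000
3 3 1891/2000
4 4 9343/10000
5 5 8937/10000
6 6 4301/5000
DF(1y) is solved at step 1

step 1 [1y] swap r/1=17/2483: DF=(1 − 17/2483·(0))/(1+17/2483) = 2483/2500 ≈ 0.993200
step 2 [2y] bond c/1=2/25: DF=(276661/250000 − 2/25·(0.993200))/(1+2/25) = 9511/10000 ≈ 0.951100
step 3 [3y] bond c/1=1/80: DF=(392649/400000 − 1/80·(0.993200+0.951100))/(1+1/80) = 1891/2000 ≈ 0.945500
step 4 [4y] swap r/1=73/4249: DF=(1 − 73/4249·(0.993200+0.951100+0.945500))/(1+73/4249) = 9343/10000 ≈ 0.934300
step 5 [5y] bond c/1=1/20: DF=(112959/100000 − 1/20·(0.993200+0.951100+0.945500+0.934300))/(1+1/20) = 8937/10000 ≈ 0.893700
step 6 [6y] bond c/1=1/100: DF=(45799/50000 − 1/100·(0.993200+0.951100+0.945500+0.934300+0.893700))/(1+1/100) = 4301/5000 ≈ 0.860200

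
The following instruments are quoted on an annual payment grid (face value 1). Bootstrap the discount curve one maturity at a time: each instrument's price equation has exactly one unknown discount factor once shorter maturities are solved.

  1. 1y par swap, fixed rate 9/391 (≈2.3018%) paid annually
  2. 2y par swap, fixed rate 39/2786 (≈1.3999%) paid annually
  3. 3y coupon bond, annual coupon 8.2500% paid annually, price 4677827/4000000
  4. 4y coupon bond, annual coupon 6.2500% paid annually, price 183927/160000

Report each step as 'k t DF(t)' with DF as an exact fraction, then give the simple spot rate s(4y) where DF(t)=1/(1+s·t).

step 1 [1y] swap r/1=9/391: DF=(1 − 9/391·(0))/(1+9/391) = 391/400 ≈ 0.977500
step 2 [2y] swap r/1=39/2786: DF=(1 − 39/2786·(0.977500))/(1+39/2786) = 9727/10000 ≈ 0.972700
step 3 [3y] bond c/1=33/400: DF=(4677827/4000000 − 33/400·(0.977500+0.972700))/(1+33/400) = 9317/10000 ≈ 0.931700
step 4 [4y] bond c/1=1/16: DF=(183927/160000 − 1/16·(0.977500+0.972700+0.931700))/(1+1/16) = 2281/2500 ≈ 0.912400

1 1 391/400
2 2 9727/10000
3 3 9317/10000
4 4 2281/2500
s(4y) = (1/(2281/2500) − 1)/(4) = 219/9124 ≈ 2.4003%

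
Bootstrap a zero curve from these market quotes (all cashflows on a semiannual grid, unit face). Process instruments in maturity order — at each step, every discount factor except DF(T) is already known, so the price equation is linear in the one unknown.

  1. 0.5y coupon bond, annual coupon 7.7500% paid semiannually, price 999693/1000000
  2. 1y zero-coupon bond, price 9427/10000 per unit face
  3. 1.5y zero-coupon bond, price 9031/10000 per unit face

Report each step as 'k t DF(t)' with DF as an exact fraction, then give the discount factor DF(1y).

1 1/2 1203/1250
2 1 9427/10000
3 3/2 9031/10000
DF(1y) = 9427/10000 ≈ 0.942700

step 1 [0.5y] bond c/2=31/800: DF=(999693/1000000 − 31/800·(0))/(1+31/800) = 1203/1250 ≈ 0.962400
step 2 [1y] zero: DF = P = 9427/10000 ≈ 0.942700
step 3 [1.5y] zero: DF = P = 9031/10000 ≈ 0.903100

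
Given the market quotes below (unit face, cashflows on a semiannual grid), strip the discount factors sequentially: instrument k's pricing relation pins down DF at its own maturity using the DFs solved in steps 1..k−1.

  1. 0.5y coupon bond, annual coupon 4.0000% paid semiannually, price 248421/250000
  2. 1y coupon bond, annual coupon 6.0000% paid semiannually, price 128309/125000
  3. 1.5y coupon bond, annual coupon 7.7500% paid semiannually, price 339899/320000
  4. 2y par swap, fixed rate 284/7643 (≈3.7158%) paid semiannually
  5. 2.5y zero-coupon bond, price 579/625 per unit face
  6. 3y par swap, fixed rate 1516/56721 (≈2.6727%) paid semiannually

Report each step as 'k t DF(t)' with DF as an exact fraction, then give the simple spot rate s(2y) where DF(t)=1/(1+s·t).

1 1/2 4871/5000
2 1 4841/5000
3 3/2 9501/10000
4 2 929/1000
5 5/2 579/625
6 3 4621/5000
s(2y) = (1/(929/1000) − 1)/(2) = 71/1858 ≈ 3.8213%

step 1 [0.5y] bond c/2=1/50: DF=(248421/250000 − 1/50·(0))/(1+1/50) = 4871/5000 ≈ 0.974200
step 2 [1y] bond c/2=3/100: DF=(128309/125000 − 3/100·(0.974200))/(1+3/100) = 4841/5000 ≈ 0.968200
step 3 [1.5y] bond c/2=31/800: DF=(339899/320000 − 31/800·(0.974200+0.968200))/(1+31/800) = 9501/10000 ≈ 0.950100
step 4 [2y] swap r/2=142/7643: DF=(1 − 142/7643·(0.974200+0.968200+0.950100))/(1+142/7643) = 929/1000 ≈ 0.929000
step 5 [2.5y] zero: DF = P = 579/625 ≈ 0.926400
step 6 [3y] swap r/2=758/56721: DF=(1 − 758/56721·(0.974200+0.968200+0.950100+0.929000+0.926400))/(1+758/56721) = 4621/5000 ≈ 0.924200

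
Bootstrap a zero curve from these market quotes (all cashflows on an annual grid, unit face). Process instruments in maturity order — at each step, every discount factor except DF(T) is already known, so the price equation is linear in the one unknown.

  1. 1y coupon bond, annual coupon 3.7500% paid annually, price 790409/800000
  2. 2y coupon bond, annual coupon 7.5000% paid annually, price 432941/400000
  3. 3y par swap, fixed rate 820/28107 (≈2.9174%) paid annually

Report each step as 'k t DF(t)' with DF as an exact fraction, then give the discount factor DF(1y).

step 1 [1y] bond c/1=3/80: DF=(790409/800000 − 3/80·(0))/(1+3/80) = 9523/10000 ≈ 0.952300
step 2 [2y] bond c/1=3/40: DF=(432941/400000 − 3/40·(0.952300))/(1+3/40) = 2351/2500 ≈ 0.940400
step 3 [3y] swap r/1=820/28107: DF=(1 − 820/28107·(0.952300+0.940400))/(1+820/28107) = 459/500 ≈ 0.918000

1 1 9523/10000
2 2 2351/2500
3 3 459/500
DF(1y) = 9523/10000 ≈ 0.952300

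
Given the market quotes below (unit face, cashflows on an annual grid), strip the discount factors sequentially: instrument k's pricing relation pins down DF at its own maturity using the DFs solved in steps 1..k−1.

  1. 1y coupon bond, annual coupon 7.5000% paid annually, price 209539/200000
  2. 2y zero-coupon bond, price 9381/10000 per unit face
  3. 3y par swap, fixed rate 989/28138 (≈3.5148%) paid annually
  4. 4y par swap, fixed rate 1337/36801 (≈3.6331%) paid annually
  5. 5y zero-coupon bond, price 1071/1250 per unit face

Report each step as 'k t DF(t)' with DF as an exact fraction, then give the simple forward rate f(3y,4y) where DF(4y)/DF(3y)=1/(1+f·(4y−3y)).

1 1 4873/5000
2 2 9381/10000
3 3 9011/10000
4 4 8663/10000
5 5 1071/1250
f(3y,4y) = ((9011/10000)/(8663/10000) − 1)/(1) = 348/8663 ≈ 4.0171%

step 1 [1y] bond c/1=3/40: DF=(209539/200000 − 3/40·(0))/(1+3/40) = 4873/5000 ≈ 0.974600
step 2 [2y] zero: DF = P = 9381/10000 ≈ 0.938100
step 3 [3y] swap r/1=989/28138: DF=(1 − 989/28138·(0.974600+0.938100))/(1+989/28138) = 9011/10000 ≈ 0.901100
step 4 [4y] swap r/1=1337/36801: DF=(1 − 1337/36801·(0.974600+0.938100+0.901100))/(1+1337/36801) = 8663/10000 ≈ 0.866300
step 5 [5y] zero: DF = P = 1071/1250 ≈ 0.856800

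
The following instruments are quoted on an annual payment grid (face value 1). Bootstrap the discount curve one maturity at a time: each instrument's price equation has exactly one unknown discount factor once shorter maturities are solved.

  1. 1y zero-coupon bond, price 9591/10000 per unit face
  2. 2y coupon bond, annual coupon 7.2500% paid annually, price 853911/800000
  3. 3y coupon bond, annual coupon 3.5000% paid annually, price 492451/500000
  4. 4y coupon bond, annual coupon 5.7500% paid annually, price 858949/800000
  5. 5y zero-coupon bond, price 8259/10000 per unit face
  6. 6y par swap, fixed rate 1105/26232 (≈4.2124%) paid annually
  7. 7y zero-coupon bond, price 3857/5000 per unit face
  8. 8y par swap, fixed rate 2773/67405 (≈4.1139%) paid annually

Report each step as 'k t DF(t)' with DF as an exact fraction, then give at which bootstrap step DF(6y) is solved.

1 1 9591/10000
2 2 1163/1250
3 3 8877/10000
4 4 8643/10000
5 5 8259/10000
6 6 779/1000
7 7 3857/5000
8 8 7227/10000
DF(6y) is solved at step 6

step 1 [1y] zero: DF = P = 9591/10000 ≈ 0.959100
step 2 [2y] bond c/1=29/400: DF=(853911/800000 − 29/400·(0.959100))/(1+29/400) = 1163/1250 ≈ 0.930400
step 3 [3y] bond c/1=7/200: DF=(492451/500000 − 7/200·(0.959100+0.930400))/(1+7/200) = 8877/10000 ≈ 0.887700
step 4 [4y] bond c/1=23/400: DF=(858949/800000 − 23/400·(0.959100+0.930400+0.887700))/(1+23/400) = 8643/10000 ≈ 0.864300
step 5 [5y] zero: DF = P = 8259/10000 ≈ 0.825900
step 6 [6y] swap r/1=1105/26232: DF=(1 − 1105/26232·(0.959100+0.930400+0.887700+0.864300+0.825900))/(1+1105/26232) = 779/1000 ≈ 0.779000
step 7 [7y] zero: DF = P = 3857/5000 ≈ 0.771400
step 8 [8y] swap r/1=2773/67405: DF=(1 − 2773/67405·(0.959100+0.930400+0.887700+0.864300+0.825900+0.779000+0.771400))/(1+2773/67405) = 7227/10000 ≈ 0.722700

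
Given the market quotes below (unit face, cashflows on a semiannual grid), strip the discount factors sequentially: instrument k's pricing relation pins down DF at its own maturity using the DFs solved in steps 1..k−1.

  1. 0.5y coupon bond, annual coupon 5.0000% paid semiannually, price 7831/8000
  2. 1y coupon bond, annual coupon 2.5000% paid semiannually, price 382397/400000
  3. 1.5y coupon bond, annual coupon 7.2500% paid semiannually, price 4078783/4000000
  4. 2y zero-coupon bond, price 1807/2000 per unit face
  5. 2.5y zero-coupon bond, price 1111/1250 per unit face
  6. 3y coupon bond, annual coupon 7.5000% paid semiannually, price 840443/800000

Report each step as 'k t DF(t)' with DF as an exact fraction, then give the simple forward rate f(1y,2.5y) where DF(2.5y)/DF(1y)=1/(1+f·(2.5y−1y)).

step 1 [0.5y] bond c/2=1/40: DF=(7831/8000 − 1/40·(0))/(1+1/40) = 191/200 ≈ 0.955000
step 2 [1y] bond c/2=1/80: DF=(382397/400000 − 1/80·(0.955000))/(1+1/80) = 2331/2500 ≈ 0.932400
step 3 [1.5y] bond c/2=29/800: DF=(4078783/4000000 − 29/800·(0.955000+0.932400))/(1+29/800) = 459/500 ≈ 0.918000
step 4 [2y] zero: DF = P = 1807/2000 ≈ 0.903500
step 5 [2.5y] zero: DF = P = 1111/1250 ≈ 0.888800
step 6 [3y] bond c/2=3/80: DF=(840443/800000 − 3/80·(0.955000+0.932400+0.918000+0.903500+0.888800))/(1+3/80) = 529/625 ≈ 0.846400

1 1/2 191/200
2 1 2331/2500
3 3/2 459/500
4 2 1807/2000
5 5/2 1111/1250
6 3 529/625
f(1y,2.5y) = ((2331/2500)/(1111/1250) − 1)/(3/2) = 109/3333 ≈ 3.2703%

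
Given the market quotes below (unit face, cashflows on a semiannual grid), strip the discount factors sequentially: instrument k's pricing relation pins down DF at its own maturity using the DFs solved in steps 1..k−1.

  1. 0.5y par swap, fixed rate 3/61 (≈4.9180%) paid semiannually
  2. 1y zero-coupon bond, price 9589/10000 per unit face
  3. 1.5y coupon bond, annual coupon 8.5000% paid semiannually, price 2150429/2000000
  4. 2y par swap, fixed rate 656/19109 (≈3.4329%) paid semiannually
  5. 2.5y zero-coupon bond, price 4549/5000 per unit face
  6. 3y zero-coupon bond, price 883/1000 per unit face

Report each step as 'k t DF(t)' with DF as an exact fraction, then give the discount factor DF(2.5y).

1 1/2 122/125
2 1 9589/10000
3 3/2 381/400
4 2 584/625
5 5/2 4549/5000
6 3 883/1000
DF(2.5y) = 4549/5000 ≈ 0.909800

step 1 [0.5y] swap r/2=3/122: DF=(1 − 3/122·(0))/(1+3/122) = 122/125 ≈ 0.976000
step 2 [1y] zero: DF = P = 9589/10000 ≈ 0.958900
step 3 [1.5y] bond c/2=17/400: DF=(2150429/2000000 − 17/400·(0.976000+0.958900))/(1+17/400) = 381/400 ≈ 0.952500
step 4 [2y] swap r/2=328/19109: DF=(1 − 328/19109·(0.976000+0.958900+0.952500))/(1+328/19109) = 584/625 ≈ 0.934400
step 5 [2.5y] zero: DF = P = 4549/5000 ≈ 0.909800
step 6 [3y] zero: DF = P = 883/1000 ≈ 0.883000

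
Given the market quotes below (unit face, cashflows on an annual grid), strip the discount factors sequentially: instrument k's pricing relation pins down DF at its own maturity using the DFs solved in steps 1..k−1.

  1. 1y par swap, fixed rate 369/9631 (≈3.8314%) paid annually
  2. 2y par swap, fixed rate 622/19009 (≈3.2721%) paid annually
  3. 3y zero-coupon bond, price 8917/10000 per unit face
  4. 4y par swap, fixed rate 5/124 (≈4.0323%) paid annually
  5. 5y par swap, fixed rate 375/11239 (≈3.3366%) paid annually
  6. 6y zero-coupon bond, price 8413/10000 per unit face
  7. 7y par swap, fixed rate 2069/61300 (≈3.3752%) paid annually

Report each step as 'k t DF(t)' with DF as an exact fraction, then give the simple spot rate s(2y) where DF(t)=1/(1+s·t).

step 1 [1y] swap r/1=369/9631: DF=(1 − 369/9631·(0))/(1+369/9631) = 9631/10000 ≈ 0.963100
step 2 [2y] swap r/1=622/19009: DF=(1 − 622/19009·(0.963100))/(1+622/19009) = 4689/5000 ≈ 0.937800
step 3 [3y] zero: DF = P = 8917/10000 ≈ 0.891700
step 4 [4y] swap r/1=5/124: DF=(1 − 5/124·(0.963100+0.937800+0.891700))/(1+5/124) = 853/1000 ≈ 0.853000
step 5 [5y] swap r/1=375/11239: DF=(1 − 375/11239·(0.963100+0.937800+0.891700+0.853000))/(1+375/11239) = 17/20 ≈ 0.850000
step 6 [6y] zero: DF = P = 8413/10000 ≈ 0.841300
step 7 [7y] swap r/1=2069/61300: DF=(1 − 2069/61300·(0.963100+0.937800+0.891700+0.853000+0.850000+0.841300))/(1+2069/61300) = 7931/10000 ≈ 0.793100

1 1 9631/10000
2 2 4689/5000
3 3 8917/10000
4 4 853/1000
5 5 17/20
6 6 8413/10000
7 7 7931/10000
s(2y) = (1/(4689/5000) − 1)/(2) = 311/9378 ≈ 3.3163%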